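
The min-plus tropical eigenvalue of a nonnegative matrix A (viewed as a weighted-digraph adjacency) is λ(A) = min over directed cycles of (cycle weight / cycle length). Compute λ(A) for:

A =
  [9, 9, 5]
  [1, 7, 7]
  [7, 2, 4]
λ(A) = 8/3

Enumerate directed cycles and compute their means (weight / length). Sample:
  cycle 0 → 0: weight = 9, length = 1, mean = 9/1 ≈ 9.000
  cycle 1 → 1: weight = 7, length = 1, mean = 7/1 ≈ 7.000
  cycle 2 → 2: weight = 4, length = 1, mean = 4/1 ≈ 4.000
  cycle 0 → 1 → 0: weight = 10, length = 2, mean = 10/2 ≈ 5.000
  cycle 0 → 2 → 0: weight = 12, length = 2, mean = 12/2 ≈ 6.000
  cycle 1 → 0 → 1: weight = 10, length = 2, mean = 10/2 ≈ 5.000
Minimum mean = 2.667, attained e.g. along the cycle 0 → 2 → 1 → 0 with weight 8 and length 3. So λ(A) = 8/3 = 8/3.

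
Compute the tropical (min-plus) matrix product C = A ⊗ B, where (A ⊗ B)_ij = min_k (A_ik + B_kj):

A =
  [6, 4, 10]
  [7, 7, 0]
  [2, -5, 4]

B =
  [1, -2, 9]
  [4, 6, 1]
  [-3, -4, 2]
A ⊗ B =
  [7, 4, 5]
  [-3, -4, 2]
  [-1, 0, -4]

Apply the min-plus product entry-by-entry:
  C[0][0] = min over k of (A[0][0] + B[0][0] = 6 + 1 = 7, A[0][1] + B[1][0] = 4 + 4 = 8, A[0][2] + B[2][0] = 10 + -3 = 7) = 7 (attained at k = 0)
  C[0][1] = min over k of (A[0][0] + B[0][1] = 6 + -2 = 4, A[0][1] + B[1][1] = 4 + 6 = 10, A[0][2] + B[2][1] = 10 + -4 = 6) = 4 (attained at k = 0)
  C[0][2] = min over k of (A[0][0] + B[0][2] = 6 + 9 = 15, A[0][1] + B[1][2] = 4 + 1 = 5, A[0][2] + B[2][2] = 10 + 2 = 12) = 5 (attained at k = 1)
  C[1][0] = min over k of (A[1][0] + B[0][0] = 7 + 1 = 8, A[1][1] + B[1][0] = 7 + 4 = 11, A[1][2] + B[2][0] = 0 + -3 = -3) = -3 (attained at k = 2)
  C[1][1] = min over k of (A[1][0] + B[0][1] = 7 + -2 = 5, A[1][1] + B[1][1] = 7 + 6 = 13, A[1][2] + B[2][1] = 0 + -4 = -4) = -4 (attained at k = 2)
  C[1][2] = min over k of (A[1][0] + B[0][2] = 7 + 9 = 16, A[1][1] + B[1][2] = 7 + 1 = 8, A[1][2] + B[2][2] = 0 + 2 = 2) = 2 (attained at k = 2)
  C[2][0] = min over k of (A[2][0] + B[0][0] = 2 + 1 = 3, A[2][1] + B[1][0] = -5 + 4 = -1, A[2][2] + B[2][0] = 4 + -3 = 1) = -1 (attained at k = 1)
  C[2][1] = min over k of (A[2][0] + B[0][1] = 2 + -2 = 0, A[2][1] + B[1][1] = -5 + 6 = 1, A[2][2] + B[2][1] = 4 + -4 = 0) = 0 (attained at k = 0)
  C[2][2] = min over k of (A[2][0] + B[0][2] = 2 + 9 = 11, A[2][1] + B[1][2] = -5 + 1 = -4, A[2][2] + B[2][2] = 4 + 2 = 6) = -4 (attained at k = 1)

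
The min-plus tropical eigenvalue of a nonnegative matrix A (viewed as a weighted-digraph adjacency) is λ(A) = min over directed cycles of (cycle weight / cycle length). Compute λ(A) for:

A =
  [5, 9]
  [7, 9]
λ(A) = 5

Enumerate directed cycles and compute their means (weight / length). Sample:
  cycle 0 → 0: weight = 5, length = 1, mean = 5/1 ≈ 5.000
  cycle 1 → 1: weight = 9, length = 1, mean = 9/1 ≈ 9.000
  cycle 0 → 1 → 0: weight = 16, length = 2, mean = 16/2 ≈ 8.000
  cycle 1 → 0 → 1: weight = 16, length = 2, mean = 16/2 ≈ 8.000
Minimum mean = 5.000, attained e.g. along the cycle 0 → 0 with weight 5 and length 1. So λ(A) = 5/1 = 5.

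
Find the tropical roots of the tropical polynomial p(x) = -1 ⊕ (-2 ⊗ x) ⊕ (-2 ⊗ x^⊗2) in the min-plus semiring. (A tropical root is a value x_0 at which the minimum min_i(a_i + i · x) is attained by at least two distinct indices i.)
Roots: {0, 1}

Each tropical root is a break point of the lower envelope of the lines y = a_i + i · x (there are 3 lines, with slopes 0, 1, ..., 2). Only the lines that attain the minimum somewhere contribute to roots; other lines are dominated. Here the surviving (envelope) indices are i = 2, i = 1, i = 0.
Intersections between consecutive envelope lines give the roots: for adjacent envelope indices i < j the intersection is x = (a_i − a_j) / (j − i). Reading off the sorted break points: {0, 1}.
Verification: at each break x_0, at least two indices attain the minimum of min_i(a_i + i · x_0).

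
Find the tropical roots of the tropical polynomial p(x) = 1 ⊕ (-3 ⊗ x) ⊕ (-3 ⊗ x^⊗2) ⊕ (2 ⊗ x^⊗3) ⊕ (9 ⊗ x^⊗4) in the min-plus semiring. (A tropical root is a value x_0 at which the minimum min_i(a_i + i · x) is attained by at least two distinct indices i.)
Roots: {-7, -5, 0, 4}

Each tropical root is a break point of the lower envelope of the lines y = a_i + i · x (there are 5 lines, with slopes 0, 1, ..., 4). Only the lines that attain the minimum somewhere contribute to roots; other lines are dominated. Here the surviving (envelope) indices are i = 4, i = 3, i = 2, i = 1, i = 0.
Intersections between consecutive envelope lines give the roots: for adjacent envelope indices i < j the intersection is x = (a_i − a_j) / (j − i). Reading off the sorted break points: {-7, -5, 0, 4}.
Verification: at each break x_0, at least two indices attain the minimum of min_i(a_i + i · x_0).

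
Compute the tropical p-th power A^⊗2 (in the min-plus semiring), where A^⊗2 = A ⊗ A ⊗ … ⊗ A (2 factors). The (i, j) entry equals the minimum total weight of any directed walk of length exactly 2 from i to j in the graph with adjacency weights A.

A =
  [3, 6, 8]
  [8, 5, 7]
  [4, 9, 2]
A^⊗2 =
  [6, 9, 10]
  [11, 10, 9]
  [6, 10, 4]

Each entry (A^⊗2)_ij equals the minimum over all length-2 walks i = v_0 → v_1 → … → v_2 = j of Σ_t A[v_t][v_{t+1}]. For example, for (i, j) = (0, 2) we minimise over 3 possible intermediate vertex sequences; the minimum is 10, attained along the walk 0 → 2 → 2.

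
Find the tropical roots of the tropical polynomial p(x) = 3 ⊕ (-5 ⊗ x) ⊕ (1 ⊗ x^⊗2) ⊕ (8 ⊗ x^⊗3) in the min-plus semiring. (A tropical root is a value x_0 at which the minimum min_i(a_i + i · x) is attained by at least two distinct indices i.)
Roots: {-7, -6, 8}

Each tropical root is a break point of the lower envelope of the lines y = a_i + i · x (there are 4 lines, with slopes 0, 1, ..., 3). Only the lines that attain the minimum somewhere contribute to roots; other lines are dominated. Here the surviving (envelope) indices are i = 3, i = 2, i = 1, i = 0.
Intersections between consecutive envelope lines give the roots: for adjacent envelope indices i < j the intersection is x = (a_i − a_j) / (j − i). Reading off the sorted break points: {-7, -6, 8}.
Verification: at each break x_0, at least two indices attain the minimum of min_i(a_i + i · x_0).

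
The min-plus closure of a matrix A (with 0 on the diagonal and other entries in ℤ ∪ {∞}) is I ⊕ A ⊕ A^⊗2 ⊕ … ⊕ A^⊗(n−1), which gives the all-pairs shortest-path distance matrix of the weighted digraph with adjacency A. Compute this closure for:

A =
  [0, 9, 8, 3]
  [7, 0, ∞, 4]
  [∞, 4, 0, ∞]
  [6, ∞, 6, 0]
Closure =
  [0, 9, 8, 3]
  [7, 0, 10, 4]
  [11, 4, 0, 8]
  [6, 10, 6, 0]

This is the Floyd-Warshall all-pairs shortest-path computation. For each intermediate vertex k = 0, 1, …, 3, update dist[i][j] ← min(dist[i][j], dist[i][k] + dist[k][j]). The final matrix gives, for each (i, j), the minimum total weight of any directed path from i to j (possibly empty when i = j).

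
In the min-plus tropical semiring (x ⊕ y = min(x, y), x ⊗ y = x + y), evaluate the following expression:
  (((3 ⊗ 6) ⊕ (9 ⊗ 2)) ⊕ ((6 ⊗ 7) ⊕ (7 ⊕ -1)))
(((3 ⊗ 6) ⊕ (9 ⊗ 2)) ⊕ ((6 ⊗ 7) ⊕ (7 ⊕ -1))) = -1

Expand innermost to outermost. Recall ⊕ takes the minimum of its arguments and ⊗ takes their sum. Working out the expression (((3 ⊗ 6) ⊕ (9 ⊗ 2)) ⊕ ((6 ⊗ 7) ⊕ (7 ⊕ -1))) gives -1.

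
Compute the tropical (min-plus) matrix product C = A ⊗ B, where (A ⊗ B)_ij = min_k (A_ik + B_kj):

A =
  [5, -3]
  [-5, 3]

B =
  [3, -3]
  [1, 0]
A ⊗ B =
  [-2, -3]
  [-2, -8]

Apply the min-plus product entry-by-entry:
  C[0][0] = min over k of (A[0][0] + B[0][0] = 5 + 3 = 8, A[0][1] + B[1][0] = -3 + 1 = -2) = -2 (attained at k = 1)
  C[0][1] = min over k of (A[0][0] + B[0][1] = 5 + -3 = 2, A[0][1] + B[1][1] = -3 + 0 = -3) = -3 (attained at k = 1)
  C[1][0] = min over k of (A[1][0] + B[0][0] = -5 + 3 = -2, A[1][1] + B[1][0] = 3 + 1 = 4) = -2 (attained at k = 0)
  C[1][1] = min over k of (A[1][0] + B[0][1] = -5 + -3 = -8, A[1][1] + B[1][1] = 3 + 0 = 3) = -8 (attained at k = 0)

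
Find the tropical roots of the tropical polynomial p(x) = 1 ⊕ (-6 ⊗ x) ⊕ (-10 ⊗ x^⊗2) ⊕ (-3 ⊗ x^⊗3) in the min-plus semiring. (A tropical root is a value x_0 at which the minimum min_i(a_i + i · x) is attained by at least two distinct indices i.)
Roots: {-7, 4, 7}

Each tropical root is a break point of the lower envelope of the lines y = a_i + i · x (there are 4 lines, with slopes 0, 1, ..., 3). Only the lines that attain the minimum somewhere contribute to roots; other lines are dominated. Here the surviving (envelope) indices are i = 3, i = 2, i = 1, i = 0.
Intersections between consecutive envelope lines give the roots: for adjacent envelope indices i < j the intersection is x = (a_i − a_j) / (j − i). Reading off the sorted break points: {-7, 4, 7}.
Verification: at each break x_0, at least two indices attain the minimum of min_i(a_i + i · x_0).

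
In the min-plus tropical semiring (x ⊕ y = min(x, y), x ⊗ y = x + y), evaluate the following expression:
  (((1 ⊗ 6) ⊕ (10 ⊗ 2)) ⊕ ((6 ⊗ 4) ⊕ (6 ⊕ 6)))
(((1 ⊗ 6) ⊕ (10 ⊗ 2)) ⊕ ((6 ⊗ 4) ⊕ (6 ⊕ 6))) = 6

Expand innermost to outermost. Recall ⊕ takes the minimum of its arguments and ⊗ takes their sum. Working out the expression (((1 ⊗ 6) ⊕ (10 ⊗ 2)) ⊕ ((6 ⊗ 4) ⊕ (6 ⊕ 6))) gives 6.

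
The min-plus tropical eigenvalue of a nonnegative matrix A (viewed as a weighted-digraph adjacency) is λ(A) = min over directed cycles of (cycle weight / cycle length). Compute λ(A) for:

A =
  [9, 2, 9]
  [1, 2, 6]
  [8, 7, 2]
λ(A) = 3/2

Enumerate directed cycles and compute their means (weight / length). Sample:
  cycle 0 → 0: weight = 9, length = 1, mean = 9/1 ≈ 9.000
  cycle 1 → 1: weight = 2, length = 1, mean = 2/1 ≈ 2.000
  cycle 2 → 2: weight = 2, length = 1, mean = 2/1 ≈ 2.000
  cycle 0 → 1 → 0: weight = 3, length = 2, mean = 3/2 ≈ 1.500
  cycle 0 → 2 → 0: weight = 17, length = 2, mean = 17/2 ≈ 8.500
  cycle 1 → 0 → 1: weight = 3, length = 2, mean = 3/2 ≈ 1.500
Minimum mean = 1.500, attained e.g. along the cycle 0 → 1 → 0 with weight 3 and length 2. So λ(A) = 3/2 = 3/2.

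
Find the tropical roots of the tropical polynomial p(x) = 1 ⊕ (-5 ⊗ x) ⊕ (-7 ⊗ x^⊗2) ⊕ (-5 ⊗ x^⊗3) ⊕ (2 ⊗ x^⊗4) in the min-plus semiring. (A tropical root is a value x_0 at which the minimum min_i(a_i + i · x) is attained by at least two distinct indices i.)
Roots: {-7, -2, 2, 6}

Each tropical root is a break point of the lower envelope of the lines y = a_i + i · x (there are 5 lines, with slopes 0, 1, ..., 4). Only the lines that attain the minimum somewhere contribute to roots; other lines are dominated. Here the surviving (envelope) indices are i = 4, i = 3, i = 2, i = 1, i = 0.
Intersections between consecutive envelope lines give the roots: for adjacent envelope indices i < j the intersection is x = (a_i − a_j) / (j − i). Reading off the sorted break points: {-7, -2, 2, 6}.
Verification: at each break x_0, at least two indices attain the minimum of min_i(a_i + i · x_0).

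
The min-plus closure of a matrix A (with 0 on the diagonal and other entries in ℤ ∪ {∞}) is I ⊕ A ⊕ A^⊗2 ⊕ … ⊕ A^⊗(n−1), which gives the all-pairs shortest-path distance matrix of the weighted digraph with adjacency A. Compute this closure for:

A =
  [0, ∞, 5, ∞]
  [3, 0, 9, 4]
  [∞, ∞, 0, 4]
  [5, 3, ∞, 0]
Closure =
  [0, 12, 5, 9]
  [3, 0, 8, 4]
  [9, 7, 0, 4]
  [5, 3, 10, 0]

This is the Floyd-Warshall all-pairs shortest-path computation. For each intermediate vertex k = 0, 1, …, 3, update dist[i][j] ← min(dist[i][j], dist[i][k] + dist[k][j]). The final matrix gives, for each (i, j), the minimum total weight of any directed path from i to j (possibly empty when i = j).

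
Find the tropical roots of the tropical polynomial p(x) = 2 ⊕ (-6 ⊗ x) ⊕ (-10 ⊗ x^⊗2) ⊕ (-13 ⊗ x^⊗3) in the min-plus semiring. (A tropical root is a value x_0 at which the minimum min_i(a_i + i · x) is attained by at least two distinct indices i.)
Roots: {3, 4, 8}

Each tropical root is a break point of the lower envelope of the lines y = a_i + i · x (there are 4 lines, with slopes 0, 1, ..., 3). Only the lines that attain the minimum somewhere contribute to roots; other lines are dominated. Here the surviving (envelope) indices are i = 3, i = 2, i = 1, i = 0.
Intersections between consecutive envelope lines give the roots: for adjacent envelope indices i < j the intersection is x = (a_i − a_j) / (j − i). Reading off the sorted break points: {3, 4, 8}.
Verification: at each break x_0, at least two indices attain the minimum of min_i(a_i + i · x_0).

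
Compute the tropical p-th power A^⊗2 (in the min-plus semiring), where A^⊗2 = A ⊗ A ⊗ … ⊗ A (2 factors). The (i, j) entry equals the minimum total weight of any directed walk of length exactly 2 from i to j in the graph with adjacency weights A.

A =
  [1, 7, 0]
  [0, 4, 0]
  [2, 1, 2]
A^⊗2 =
  [2, 1, 1]
  [1, 1, 0]
  [1, 3, 1]

Each entry (A^⊗2)_ij equals the minimum over all length-2 walks i = v_0 → v_1 → … → v_2 = j of Σ_t A[v_t][v_{t+1}]. For example, for (i, j) = (0, 2) we minimise over 3 possible intermediate vertex sequences; the minimum is 1, attained along the walk 0 → 0 → 2.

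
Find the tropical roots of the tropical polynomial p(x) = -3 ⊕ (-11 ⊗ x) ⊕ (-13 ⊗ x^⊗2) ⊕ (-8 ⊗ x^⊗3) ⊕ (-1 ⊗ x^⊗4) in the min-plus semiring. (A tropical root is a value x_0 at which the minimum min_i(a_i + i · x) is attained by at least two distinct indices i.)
Roots: {-7, -5, 2, 8}

Each tropical root is a break point of the lower envelope of the lines y = a_i + i · x (there are 5 lines, with slopes 0, 1, ..., 4). Only the lines that attain the minimum somewhere contribute to roots; other lines are dominated. Here the surviving (envelope) indices are i = 4, i = 3, i = 2, i = 1, i = 0.
Intersections between consecutive envelope lines give the roots: for adjacent envelope indices i < j the intersection is x = (a_i − a_j) / (j − i). Reading off the sorted break points: {-7, -5, 2, 8}.
Verification: at each break x_0, at least two indices attain the minimum of min_i(a_i + i · x_0).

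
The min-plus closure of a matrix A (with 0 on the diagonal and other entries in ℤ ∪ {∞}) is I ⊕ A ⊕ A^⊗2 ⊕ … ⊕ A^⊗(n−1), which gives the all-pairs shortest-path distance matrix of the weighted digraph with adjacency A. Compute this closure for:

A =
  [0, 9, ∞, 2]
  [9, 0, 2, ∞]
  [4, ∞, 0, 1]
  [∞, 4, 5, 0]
Closure =
  [0, 6, 7, 2]
  [6, 0, 2, 3]
  [4, 5, 0, 1]
  [9, 4, 5, 0]

This is the Floyd-Warshall all-pairs shortest-path computation. For each intermediate vertex k = 0, 1, …, 3, update dist[i][j] ← min(dist[i][j], dist[i][k] + dist[k][j]). The final matrix gives, for each (i, j), the minimum total weight of any directed path from i to j (possibly empty when i = j).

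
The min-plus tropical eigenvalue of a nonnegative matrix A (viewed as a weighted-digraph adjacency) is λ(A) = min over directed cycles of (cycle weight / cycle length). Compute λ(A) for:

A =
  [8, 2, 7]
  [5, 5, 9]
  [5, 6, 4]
λ(A) = 7/2

Enumerate directed cycles and compute their means (weight / length). Sample:
  cycle 0 → 0: weight = 8, length = 1, mean = 8/1 ≈ 8.000
  cycle 1 → 1: weight = 5, length = 1, mean = 5/1 ≈ 5.000
  cycle 2 → 2: weight = 4, length = 1, mean = 4/1 ≈ 4.000
  cycle 0 → 1 → 0: weight = 7, length = 2, mean = 7/2 ≈ 3.500
  cycle 0 → 2 → 0: weight = 12, length = 2, mean = 12/2 ≈ 6.000
  cycle 1 → 0 → 1: weight = 7, length = 2, mean = 7/2 ≈ 3.500
Minimum mean = 3.500, attained e.g. along the cycle 0 → 1 → 0 with weight 7 and length 2. So λ(A) = 7/2 = 7/2.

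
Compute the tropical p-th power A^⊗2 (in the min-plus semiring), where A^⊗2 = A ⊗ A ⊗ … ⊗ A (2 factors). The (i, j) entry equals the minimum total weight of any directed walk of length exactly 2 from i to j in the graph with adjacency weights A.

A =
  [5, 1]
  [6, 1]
A^⊗2 =
  [7, 2]
  [7, 2]

Each entry (A^⊗2)_ij equals the minimum over all length-2 walks i = v_0 → v_1 → … → v_2 = j of Σ_t A[v_t][v_{t+1}]. For example, for (i, j) = (0, 1) we minimise over 2 possible intermediate vertex sequences; the minimum is 2, attained along the walk 0 → 1 → 1.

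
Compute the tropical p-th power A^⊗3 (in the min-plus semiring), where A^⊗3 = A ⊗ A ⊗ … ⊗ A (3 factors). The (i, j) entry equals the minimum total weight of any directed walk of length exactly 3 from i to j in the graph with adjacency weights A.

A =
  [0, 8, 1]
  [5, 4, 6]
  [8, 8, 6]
A^⊗3 =
  [0, 8, 1]
  [5, 12, 6]
  [8, 16, 9]

Each entry (A^⊗3)_ij equals the minimum over all length-3 walks i = v_0 → v_1 → … → v_3 = j of Σ_t A[v_t][v_{t+1}]. For example, for (i, j) = (0, 2) we minimise over 9 possible intermediate vertex sequences; the minimum is 1, attained along the walk 0 → 0 → 0 → 2.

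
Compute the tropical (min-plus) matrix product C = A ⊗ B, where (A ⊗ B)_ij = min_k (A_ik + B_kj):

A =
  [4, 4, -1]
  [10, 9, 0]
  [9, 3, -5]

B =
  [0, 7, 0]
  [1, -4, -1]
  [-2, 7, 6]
A ⊗ B =
  [-3, 0, 3]
  [-2, 5, 6]
  [-7, -1, 1]

Apply the min-plus product entry-by-entry:
  C[0][0] = min over k of (A[0][0] + B[0][0] = 4 + 0 = 4, A[0][1] + B[1][0] = 4 + 1 = 5, A[0][2] + B[2][0] = -1 + -2 = -3) = -3 (attained at k = 2)
  C[0][1] = min over k of (A[0][0] + B[0][1] = 4 + 7 = 11, A[0][1] + B[1][1] = 4 + -4 = 0, A[0][2] + B[2][1] = -1 + 7 = 6) = 0 (attained at k = 1)
  C[0][2] = min over k of (A[0][0] + B[0][2] = 4 + 0 = 4, A[0][1] + B[1][2] = 4 + -1 = 3, A[0][2] + B[2][2] = -1 + 6 = 5) = 3 (attained at k = 1)
  C[1][0] = min over k of (A[1][0] + B[0][0] = 10 + 0 = 10, A[1][1] + B[1][0] = 9 + 1 = 10, A[1][2] + B[2][0] = 0 + -2 = -2) = -2 (attained at k = 2)
  C[1][1] = min over k of (A[1][0] + B[0][1] = 10 + 7 = 17, A[1][1] + B[1][1] = 9 + -4 = 5, A[1][2] + B[2][1] = 0 + 7 = 7) = 5 (attained at k = 1)
  C[1][2] = min over k of (A[1][0] + B[0][2] = 10 + 0 = 10, A[1][1] + B[1][2] = 9 + -1 = 8, A[1][2] + B[2][2] = 0 + 6 = 6) = 6 (attained at k = 2)
  C[2][0] = min over k of (A[2][0] + B[0][0] = 9 + 0 = 9, A[2][1] + B[1][0] = 3 + 1 = 4, A[2][2] + B[2][0] = -5 + -2 = -7) = -7 (attained at k = 2)
  C[2][1] = min over k of (A[2][0] + B[0][1] = 9 + 7 = 16, A[2][1] + B[1][1] = 3 + -4 = -1, A[2][2] + B[2][1] = -5 + 7 = 2) = -1 (attained at k = 1)
  C[2][2] = min over k of (A[2][0] + B[0][2] = 9 + 0 = 9, A[2][1] + B[1][2] = 3 + -1 = 2, A[2][2] + B[2][2] = -5 + 6 = 1) = 1 (attained at k = 2)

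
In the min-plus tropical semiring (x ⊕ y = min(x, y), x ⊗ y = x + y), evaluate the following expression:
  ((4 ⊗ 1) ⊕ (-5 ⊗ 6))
((4 ⊗ 1) ⊕ (-5 ⊗ 6)) = 1

Expand innermost to outermost. Recall ⊕ takes the minimum of its arguments and ⊗ takes their sum. Working out the expression ((4 ⊗ 1) ⊕ (-5 ⊗ 6)) gives 1.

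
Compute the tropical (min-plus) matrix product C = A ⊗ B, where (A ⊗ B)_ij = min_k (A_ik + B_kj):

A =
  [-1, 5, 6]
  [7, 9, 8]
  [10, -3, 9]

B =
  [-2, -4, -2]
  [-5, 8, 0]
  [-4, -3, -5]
A ⊗ B =
  [-3, -5, -3]
  [4, 3, 3]
  [-8, 5, -3]

Apply the min-plus product entry-by-entry:
  C[0][0] = min over k of (A[0][0] + B[0][0] = -1 + -2 = -3, A[0][1] + B[1][0] = 5 + -5 = 0, A[0][2] + B[2][0] = 6 + -4 = 2) = -3 (attained at k = 0)
  C[0][1] = min over k of (A[0][0] + B[0][1] = -1 + -4 = -5, A[0][1] + B[1][1] = 5 + 8 = 13, A[0][2] + B[2][1] = 6 + -3 = 3) = -5 (attained at k = 0)
  C[0][2] = min over k of (A[0][0] + B[0][2] = -1 + -2 = -3, A[0][1] + B[1][2] = 5 + 0 = 5, A[0][2] + B[2][2] = 6 + -5 = 1) = -3 (attained at k = 0)
  C[1][0] = min over k of (A[1][0] + B[0][0] = 7 + -2 = 5, A[1][1] + B[1][0] = 9 + -5 = 4, A[1][2] + B[2][0] = 8 + -4 = 4) = 4 (attained at k = 1)
  C[1][1] = min over k of (A[1][0] + B[0][1] = 7 + -4 = 3, A[1][1] + B[1][1] = 9 + 8 = 17, A[1][2] + B[2][1] = 8 + -3 = 5) = 3 (attained at k = 0)
  C[1][2] = min over k of (A[1][0] + B[0][2] = 7 + -2 = 5, A[1][1] + B[1][2] = 9 + 0 = 9, A[1][2] + B[2][2] = 8 + -5 = 3) = 3 (attained at k = 2)
  C[2][0] = min over k of (A[2][0] + B[0][0] = 10 + -2 = 8, A[2][1] + B[1][0] = -3 + -5 = -8, A[2][2] + B[2][0] = 9 + -4 = 5) = -8 (attained at k = 1)
  C[2][1] = min over k of (A[2][0] + B[0][1] = 10 + -4 = 6, A[2][1] + B[1][1] = -3 + 8 = 5, A[2][2] + B[2][1] = 9 + -3 = 6) = 5 (attained at k = 1)
  C[2][2] = min over k of (A[2][0] + B[0][2] = 10 + -2 = 8, A[2][1] + B[1][2] = -3 + 0 = -3, A[2][2] + B[2][2] = 9 + -5 = 4) = -3 (attained at k = 1)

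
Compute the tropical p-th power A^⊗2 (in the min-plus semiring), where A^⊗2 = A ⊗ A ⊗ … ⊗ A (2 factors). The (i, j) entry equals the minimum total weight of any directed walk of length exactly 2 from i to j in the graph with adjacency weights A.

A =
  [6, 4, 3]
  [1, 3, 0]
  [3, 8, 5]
A^⊗2 =
  [5, 7, 4]
  [3, 5, 3]
  [8, 7, 6]

Each entry (A^⊗2)_ij equals the minimum over all length-2 walks i = v_0 → v_1 → … → v_2 = j of Σ_t A[v_t][v_{t+1}]. For example, for (i, j) = (0, 2) we minimise over 3 possible intermediate vertex sequences; the minimum is 4, attained along the walk 0 → 1 → 2.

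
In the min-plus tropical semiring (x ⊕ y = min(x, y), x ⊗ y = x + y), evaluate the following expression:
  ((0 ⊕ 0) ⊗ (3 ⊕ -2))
((0 ⊕ 0) ⊗ (3 ⊕ -2)) = -2

Expand innermost to outermost. Recall ⊕ takes the minimum of its arguments and ⊗ takes their sum. Working out the expression ((0 ⊕ 0) ⊗ (3 ⊕ -2)) gives -2.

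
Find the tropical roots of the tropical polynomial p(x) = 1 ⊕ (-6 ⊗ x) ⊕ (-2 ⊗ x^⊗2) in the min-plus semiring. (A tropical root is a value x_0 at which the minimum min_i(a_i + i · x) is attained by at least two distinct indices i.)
Roots: {-4, 7}

Each tropical root is a break point of the lower envelope of the lines y = a_i + i · x (there are 3 lines, with slopes 0, 1, ..., 2). Only the lines that attain the minimum somewhere contribute to roots; other lines are dominated. Here the surviving (envelope) indices are i = 2, i = 1, i = 0.
Intersections between consecutive envelope lines give the roots: for adjacent envelope indices i < j the intersection is x = (a_i − a_j) / (j − i). Reading off the sorted break points: {-4, 7}.
Verification: at each break x_0, at least two indices attain the minimum of min_i(a_i + i · x_0).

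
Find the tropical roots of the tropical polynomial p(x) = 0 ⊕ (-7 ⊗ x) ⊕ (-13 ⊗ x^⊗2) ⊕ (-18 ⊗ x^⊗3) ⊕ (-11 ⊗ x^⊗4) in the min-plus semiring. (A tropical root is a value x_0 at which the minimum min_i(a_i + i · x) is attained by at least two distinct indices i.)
Roots: {-7, 5, 6, 7}

Each tropical root is a break point of the lower envelope of the lines y = a_i + i · x (there are 5 lines, with slopes 0, 1, ..., 4). Only the lines that attain the minimum somewhere contribute to roots; other lines are dominated. Here the surviving (envelope) indices are i = 4, i = 3, i = 2, i = 1, i = 0.
Intersections between consecutive envelope lines give the roots: for adjacent envelope indices i < j the intersection is x = (a_i − a_j) / (j − i). Reading off the sorted break points: {-7, 5, 6, 7}.
Verification: at each break x_0, at least two indices attain the minimum of min_i(a_i + i · x_0).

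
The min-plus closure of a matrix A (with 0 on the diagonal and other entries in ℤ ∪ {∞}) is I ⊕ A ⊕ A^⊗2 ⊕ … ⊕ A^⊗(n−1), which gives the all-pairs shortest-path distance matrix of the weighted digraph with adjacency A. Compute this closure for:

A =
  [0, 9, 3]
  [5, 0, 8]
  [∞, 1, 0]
Closure =
  [0, 4, 3]
  [5, 0, 8]
  [6, 1, 0]

This is the Floyd-Warshall all-pairs shortest-path computation. For each intermediate vertex k = 0, 1, …, 2, update dist[i][j] ← min(dist[i][j], dist[i][k] + dist[k][j]). The final matrix gives, for each (i, j), the minimum total weight of any directed path from i to j (possibly empty when i = j).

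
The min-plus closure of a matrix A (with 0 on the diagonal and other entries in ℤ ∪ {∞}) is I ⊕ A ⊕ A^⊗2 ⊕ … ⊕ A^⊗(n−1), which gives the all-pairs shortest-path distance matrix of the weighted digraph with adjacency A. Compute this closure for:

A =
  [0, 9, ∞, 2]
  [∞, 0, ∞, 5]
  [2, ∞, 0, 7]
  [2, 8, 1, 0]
Closure =
  [0, 9, 3, 2]
  [7, 0, 6, 5]
  [2, 11, 0, 4]
  [2, 8, 1, 0]

This is the Floyd-Warshall all-pairs shortest-path computation. For each intermediate vertex k = 0, 1, …, 3, update dist[i][j] ← min(dist[i][j], dist[i][k] + dist[k][j]). The final matrix gives, for each (i, j), the minimum total weight of any directed path from i to j (possibly empty when i = j).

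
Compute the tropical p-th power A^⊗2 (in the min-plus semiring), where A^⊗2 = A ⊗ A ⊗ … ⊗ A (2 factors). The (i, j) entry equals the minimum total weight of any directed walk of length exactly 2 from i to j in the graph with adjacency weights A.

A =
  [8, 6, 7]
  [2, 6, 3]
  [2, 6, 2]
A^⊗2 =
  [8, 12, 9]
  [5, 8, 5]
  [4, 8, 4]

Each entry (A^⊗2)_ij equals the minimum over all length-2 walks i = v_0 → v_1 → … → v_2 = j of Σ_t A[v_t][v_{t+1}]. For example, for (i, j) = (0, 2) we minimise over 3 possible intermediate vertex sequences; the minimum is 9, attained along the walk 0 → 1 → 2.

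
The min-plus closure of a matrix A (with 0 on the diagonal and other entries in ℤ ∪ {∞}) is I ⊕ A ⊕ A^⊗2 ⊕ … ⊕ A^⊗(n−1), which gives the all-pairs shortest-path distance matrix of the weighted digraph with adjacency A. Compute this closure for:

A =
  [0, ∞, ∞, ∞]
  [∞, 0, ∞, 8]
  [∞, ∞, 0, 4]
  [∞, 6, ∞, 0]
Closure =
  [0, ∞, ∞, ∞]
  [∞, 0, ∞, 8]
  [∞, 10, 0, 4]
  [∞, 6, ∞, 0]

This is the Floyd-Warshall all-pairs shortest-path computation. For each intermediate vertex k = 0, 1, …, 3, update dist[i][j] ← min(dist[i][j], dist[i][k] + dist[k][j]). The final matrix gives, for each (i, j), the minimum total weight of any directed path from i to j (possibly empty when i = j).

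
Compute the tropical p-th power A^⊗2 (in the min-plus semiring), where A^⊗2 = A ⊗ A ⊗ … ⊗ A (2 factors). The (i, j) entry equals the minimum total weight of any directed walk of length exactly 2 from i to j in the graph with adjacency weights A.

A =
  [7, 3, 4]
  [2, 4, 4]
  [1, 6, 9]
A^⊗2 =
  [5, 7, 7]
  [5, 5, 6]
  [8, 4, 5]

Each entry (A^⊗2)_ij equals the minimum over all length-2 walks i = v_0 → v_1 → … → v_2 = j of Σ_t A[v_t][v_{t+1}]. For example, for (i, j) = (0, 2) we minimise over 3 possible intermediate vertex sequences; the minimum is 7, attained along the walk 0 → 1 → 2.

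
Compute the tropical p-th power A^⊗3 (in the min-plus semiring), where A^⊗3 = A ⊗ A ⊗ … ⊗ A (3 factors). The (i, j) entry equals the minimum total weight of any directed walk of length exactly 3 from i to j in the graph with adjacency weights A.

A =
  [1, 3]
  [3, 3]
A^⊗3 =
  [3, 5]
  [5, 7]

Each entry (A^⊗3)_ij equals the minimum over all length-3 walks i = v_0 → v_1 → … → v_3 = j of Σ_t A[v_t][v_{t+1}]. For example, for (i, j) = (0, 1) we minimise over 4 possible intermediate vertex sequences; the minimum is 5, attained along the walk 0 → 0 → 0 → 1.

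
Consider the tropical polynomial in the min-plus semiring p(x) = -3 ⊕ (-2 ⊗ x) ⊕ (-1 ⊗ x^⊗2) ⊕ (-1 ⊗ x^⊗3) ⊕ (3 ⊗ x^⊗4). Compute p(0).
p(0) = -3

A tropical monomial a ⊗ x^⊗i evaluates to a + i · x. Evaluating each term at x = 0:
  Term 0 contributes -3 + 0 · 0 = -3
  Term 1 contributes -2 + 1 · 0 = -2
  Term 2 contributes -1 + 2 · 0 = -1
  Term 3 contributes -1 + 3 · 0 = -1
  Term 4 contributes 3 + 4 · 0 = 3
p(0) = ⊕ of these = min[-3, -2, -1, -1, 3] = -3.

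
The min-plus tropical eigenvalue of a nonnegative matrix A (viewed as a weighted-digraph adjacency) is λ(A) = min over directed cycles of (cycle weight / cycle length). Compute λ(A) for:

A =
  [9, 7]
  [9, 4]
λ(A) = 4

Enumerate directed cycles and compute their means (weight / length). Sample:
  cycle 0 → 0: weight = 9, length = 1, mean = 9/1 ≈ 9.000
  cycle 1 → 1: weight = 4, length = 1, mean = 4/1 ≈ 4.000
  cycle 0 → 1 → 0: weight = 16, length = 2, mean = 16/2 ≈ 8.000
  cycle 1 → 0 → 1: weight = 16, length = 2, mean = 16/2 ≈ 8.000
Minimum mean = 4.000, attained e.g. along the cycle 1 → 1 with weight 4 and length 1. So λ(A) = 4/1 = 4.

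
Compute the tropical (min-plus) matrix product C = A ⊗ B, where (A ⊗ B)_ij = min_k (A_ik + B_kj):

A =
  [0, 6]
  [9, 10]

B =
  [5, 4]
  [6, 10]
A ⊗ B =
  [5, 4]
  [14, 13]

Apply the min-plus product entry-by-entry:
  C[0][0] = min over k of (A[0][0] + B[0][0] = 0 + 5 = 5, A[0][1] + B[1][0] = 6 + 6 = 12) = 5 (attained at k = 0)
  C[0][1] = min over k of (A[0][0] + B[0][1] = 0 + 4 = 4, A[0][1] + B[1][1] = 6 + 10 = 16) = 4 (attained at k = 0)
  C[1][0] = min over k of (A[1][0] + B[0][0] = 9 + 5 = 14, A[1][1] + B[1][0] = 10 + 6 = 16) = 14 (attained at k = 0)
  C[1][1] = min over k of (A[1][0] + B[0][1] = 9 + 4 = 13, A[1][1] + B[1][1] = 10 + 10 = 20) = 13 (attained at k = 0)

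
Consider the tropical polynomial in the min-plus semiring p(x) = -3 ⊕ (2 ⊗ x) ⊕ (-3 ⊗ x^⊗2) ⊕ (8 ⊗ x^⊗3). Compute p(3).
p(3) = -3

A tropical monomial a ⊗ x^⊗i evaluates to a + i · x. Evaluating each term at x = 3:
  Term 0 contributes -3 + 0 · 3 = -3
  Term 1 contributes 2 + 1 · 3 = 5
  Term 2 contributes -3 + 2 · 3 = 3
  Term 3 contributes 8 + 3 · 3 = 17
p(3) = ⊕ of these = min[-3, 5, 3, 17] = -3.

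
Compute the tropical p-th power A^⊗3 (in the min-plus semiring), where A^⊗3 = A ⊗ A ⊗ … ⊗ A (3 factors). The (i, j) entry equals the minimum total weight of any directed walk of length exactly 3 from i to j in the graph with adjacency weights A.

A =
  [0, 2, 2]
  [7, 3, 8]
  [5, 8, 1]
A^⊗3 =
  [0, 2, 2]
  [7, 9, 9]
  [5, 7, 3]

Each entry (A^⊗3)_ij equals the minimum over all length-3 walks i = v_0 → v_1 → … → v_3 = j of Σ_t A[v_t][v_{t+1}]. For example, for (i, j) = (0, 2) we minimise over 9 possible intermediate vertex sequences; the minimum is 2, attained along the walk 0 → 0 → 0 → 2.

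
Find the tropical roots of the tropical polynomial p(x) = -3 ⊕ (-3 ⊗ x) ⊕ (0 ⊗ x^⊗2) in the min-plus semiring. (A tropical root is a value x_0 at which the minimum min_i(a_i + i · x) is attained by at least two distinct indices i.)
Roots: {-3, 0}

Each tropical root is a break point of the lower envelope of the lines y = a_i + i · x (there are 3 lines, with slopes 0, 1, ..., 2). Only the lines that attain the minimum somewhere contribute to roots; other lines are dominated. Here the surviving (envelope) indices are i = 2, i = 1, i = 0.
Intersections between consecutive envelope lines give the roots: for adjacent envelope indices i < j the intersection is x = (a_i − a_j) / (j − i). Reading off the sorted break points: {-3, 0}.
Verification: at each break x_0, at least two indices attain the minimum of min_i(a_i + i · x_0).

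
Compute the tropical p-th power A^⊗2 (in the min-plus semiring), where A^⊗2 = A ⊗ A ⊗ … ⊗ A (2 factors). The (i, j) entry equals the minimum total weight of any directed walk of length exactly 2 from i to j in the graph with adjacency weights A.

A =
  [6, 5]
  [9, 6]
A^⊗2 =
  [12, 11]
  [15, 12]

Each entry (A^⊗2)_ij equals the minimum over all length-2 walks i = v_0 → v_1 → … → v_2 = j of Σ_t A[v_t][v_{t+1}]. For example, for (i, j) = (0, 1) we minimise over 2 possible intermediate vertex sequences; the minimum is 11, attained along the walk 0 → 0 → 1.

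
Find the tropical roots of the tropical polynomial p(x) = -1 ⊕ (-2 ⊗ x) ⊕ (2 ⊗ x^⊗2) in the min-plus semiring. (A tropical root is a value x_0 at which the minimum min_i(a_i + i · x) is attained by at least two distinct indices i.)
Roots: {-4, 1}

Each tropical root is a break point of the lower envelope of the lines y = a_i + i · x (there are 3 lines, with slopes 0, 1, ..., 2). Only the lines that attain the minimum somewhere contribute to roots; other lines are dominated. Here the surviving (envelope) indices are i = 2, i = 1, i = 0.
Intersections between consecutive envelope lines give the roots: for adjacent envelope indices i < j the intersection is x = (a_i − a_j) / (j − i). Reading off the sorted break points: {-4, 1}.
Verification: at each break x_0, at least two indices attain the minimum of min_i(a_i + i · x_0).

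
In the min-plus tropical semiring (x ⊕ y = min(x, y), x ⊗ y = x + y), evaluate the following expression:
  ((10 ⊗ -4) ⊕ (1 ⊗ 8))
((10 ⊗ -4) ⊕ (1 ⊗ 8)) = 6

Expand innermost to outermost. Recall ⊕ takes the minimum of its arguments and ⊗ takes their sum. Working out the expression ((10 ⊗ -4) ⊕ (1 ⊗ 8)) gives 6.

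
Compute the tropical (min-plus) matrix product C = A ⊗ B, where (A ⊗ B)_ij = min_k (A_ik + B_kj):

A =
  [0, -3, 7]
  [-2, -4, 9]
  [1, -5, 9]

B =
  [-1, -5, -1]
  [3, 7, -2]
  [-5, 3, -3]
A ⊗ B =
  [-1, -5, -5]
  [-3, -7, -6]
  [-2, -4, -7]

Apply the min-plus product entry-by-entry:
  C[0][0] = min over k of (A[0][0] + B[0][0] = 0 + -1 = -1, A[0][1] + B[1][0] = -3 + 3 = 0, A[0][2] + B[2][0] = 7 + -5 = 2) = -1 (attained at k = 0)
  C[0][1] = min over k of (A[0][0] + B[0][1] = 0 + -5 = -5, A[0][1] + B[1][1] = -3 + 7 = 4, A[0][2] + B[2][1] = 7 + 3 = 10) = -5 (attained at k = 0)
  C[0][2] = min over k of (A[0][0] + B[0][2] = 0 + -1 = -1, A[0][1] + B[1][2] = -3 + -2 = -5, A[0][2] + B[2][2] = 7 + -3 = 4) = -5 (attained at k = 1)
  C[1][0] = min over k of (A[1][0] + B[0][0] = -2 + -1 = -3, A[1][1] + B[1][0] = -4 + 3 = -1, A[1][2] + B[2][0] = 9 + -5 = 4) = -3 (attained at k = 0)
  C[1][1] = min over k of (A[1][0] + B[0][1] = -2 + -5 = -7, A[1][1] + B[1][1] = -4 + 7 = 3, A[1][2] + B[2][1] = 9 + 3 = 12) = -7 (attained at k = 0)
  C[1][2] = min over k of (A[1][0] + B[0][2] = -2 + -1 = -3, A[1][1] + B[1][2] = -4 + -2 = -6, A[1][2] + B[2][2] = 9 + -3 = 6) = -6 (attained at k = 1)
  C[2][0] = min over k of (A[2][0] + B[0][0] = 1 + -1 = 0, A[2][1] + B[1][0] = -5 + 3 = -2, A[2][2] + B[2][0] = 9 + -5 = 4) = -2 (attained at k = 1)
  C[2][1] = min over k of (A[2][0] + B[0][1] = 1 + -5 = -4, A[2][1] + B[1][1] = -5 + 7 = 2, A[2][2] + B[2][1] = 9 + 3 = 12) = -4 (attained at k = 0)
  C[2][2] = min over k of (A[2][0] + B[0][2] = 1 + -1 = 0, A[2][1] + B[1][2] = -5 + -2 = -7, A[2][2] + B[2][2] = 9 + -3 = 6) = -7 (attained at k = 1)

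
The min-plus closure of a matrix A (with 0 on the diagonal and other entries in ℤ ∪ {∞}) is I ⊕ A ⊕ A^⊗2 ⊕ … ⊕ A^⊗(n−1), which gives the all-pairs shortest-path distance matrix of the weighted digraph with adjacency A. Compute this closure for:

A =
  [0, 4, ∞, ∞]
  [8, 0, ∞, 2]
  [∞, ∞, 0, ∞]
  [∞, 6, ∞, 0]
Closure =
  [0, 4, ∞, 6]
  [8, 0, ∞, 2]
  [∞, ∞, 0, ∞]
  [14, 6, ∞, 0]

This is the Floyd-Warshall all-pairs shortest-path computation. For each intermediate vertex k = 0, 1, …, 3, update dist[i][j] ← min(dist[i][j], dist[i][k] + dist[k][j]). The final matrix gives, for each (i, j), the minimum total weight of any directed path from i to j (possibly empty when i = j).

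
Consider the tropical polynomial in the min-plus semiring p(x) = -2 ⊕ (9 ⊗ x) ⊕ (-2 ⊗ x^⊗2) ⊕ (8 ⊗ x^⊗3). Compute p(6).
p(6) = -2

A tropical monomial a ⊗ x^⊗i evaluates to a + i · x. Evaluating each term at x = 6:
  Term 0 contributes -2 + 0 · 6 = -2
  Term 1 contributes 9 + 1 · 6 = 15
  Term 2 contributes -2 + 2 · 6 = 10
  Term 3 contributes 8 + 3 · 6 = 26
p(6) = ⊕ of these = min[-2, 15, 10, 26] = -2.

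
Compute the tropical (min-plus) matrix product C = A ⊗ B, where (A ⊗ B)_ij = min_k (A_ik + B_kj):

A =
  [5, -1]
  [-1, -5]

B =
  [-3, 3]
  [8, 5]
A ⊗ B =
  [2, 4]
  [-4, 0]

Apply the min-plus product entry-by-entry:
  C[0][0] = min over k of (A[0][0] + B[0][0] = 5 + -3 = 2, A[0][1] + B[1][0] = -1 + 8 = 7) = 2 (attained at k = 0)
  C[0][1] = min over k of (A[0][0] + B[0][1] = 5 + 3 = 8, A[0][1] + B[1][1] = -1 + 5 = 4) = 4 (attained at k = 1)
  C[1][0] = min over k of (A[1][0] + B[0][0] = -1 + -3 = -4, A[1][1] + B[1][0] = -5 + 8 = 3) = -4 (attained at k = 0)
  C[1][1] = min over k of (A[1][0] + B[0][1] = -1 + 3 = 2, A[1][1] + B[1][1] = -5 + 5 = 0) = 0 (attained at k = 1)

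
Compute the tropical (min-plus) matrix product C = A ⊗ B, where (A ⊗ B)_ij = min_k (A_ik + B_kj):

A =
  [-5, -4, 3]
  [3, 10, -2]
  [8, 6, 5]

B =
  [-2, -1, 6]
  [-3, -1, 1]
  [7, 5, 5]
A ⊗ B =
  [-7, -6, -3]
  [1, 2, 3]
  [3, 5, 7]

Apply the min-plus product entry-by-entry:
  C[0][0] = min over k of (A[0][0] + B[0][0] = -5 + -2 = -7, A[0][1] + B[1][0] = -4 + -3 = -7, A[0][2] + B[2][0] = 3 + 7 = 10) = -7 (attained at k = 0)
  C[0][1] = min over k of (A[0][0] + B[0][1] = -5 + -1 = -6, A[0][1] + B[1][1] = -4 + -1 = -5, A[0][2] + B[2][1] = 3 + 5 = 8) = -6 (attained at k = 0)
  C[0][2] = min over k of (A[0][0] + B[0][2] = -5 + 6 = 1, A[0][1] + B[1][2] = -4 + 1 = -3, A[0][2] + B[2][2] = 3 + 5 = 8) = -3 (attained at k = 1)
  C[1][0] = min over k of (A[1][0] + B[0][0] = 3 + -2 = 1, A[1][1] + B[1][0] = 10 + -3 = 7, A[1][2] + B[2][0] = -2 + 7 = 5) = 1 (attained at k = 0)
  C[1][1] = min over k of (A[1][0] + B[0][1] = 3 + -1 = 2, A[1][1] + B[1][1] = 10 + -1 = 9, A[1][2] + B[2][1] = -2 + 5 = 3) = 2 (attained at k = 0)
  C[1][2] = min over k of (A[1][0] + B[0][2] = 3 + 6 = 9, A[1][1] + B[1][2] = 10 + 1 = 11, A[1][2] + B[2][2] = -2 + 5 = 3) = 3 (attained at k = 2)
  C[2][0] = min over k of (A[2][0] + B[0][0] = 8 + -2 = 6, A[2][1] + B[1][0] = 6 + -3 = 3, A[2][2] + B[2][0] = 5 + 7 = 12) = 3 (attained at k = 1)
  C[2][1] = min over k of (A[2][0] + B[0][1] = 8 + -1 = 7, A[2][1] + B[1][1] = 6 + -1 = 5, A[2][2] + B[2][1] = 5 + 5 = 10) = 5 (attained at k = 1)
  C[2][2] = min over k of (A[2][0] + B[0][2] = 8 + 6 = 14, A[2][1] + B[1][2] = 6 + 1 = 7, A[2][2] + B[2][2] = 5 + 5 = 10) = 7 (attained at k = 1)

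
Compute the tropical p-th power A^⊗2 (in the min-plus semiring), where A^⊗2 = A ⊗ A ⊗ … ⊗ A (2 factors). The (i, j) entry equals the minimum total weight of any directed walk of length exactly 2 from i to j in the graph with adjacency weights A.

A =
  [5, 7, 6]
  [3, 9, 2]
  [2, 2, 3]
A^⊗2 =
  [8, 8, 9]
  [4, 4, 5]
  [5, 5, 4]

Each entry (A^⊗2)_ij equals the minimum over all length-2 walks i = v_0 → v_1 → … → v_2 = j of Σ_t A[v_t][v_{t+1}]. For example, for (i, j) = (0, 2) we minimise over 3 possible intermediate vertex sequences; the minimum is 9, attained along the walk 0 → 1 → 2.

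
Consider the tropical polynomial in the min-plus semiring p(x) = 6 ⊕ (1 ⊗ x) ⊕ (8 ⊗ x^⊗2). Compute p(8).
p(8) = 6

A tropical monomial a ⊗ x^⊗i evaluates to a + i · x. Evaluating each term at x = 8:
  Term 0 contributes 6 + 0 · 8 = 6
  Term 1 contributes 1 + 1 · 8 = 9
  Term 2 contributes 8 + 2 · 8 = 24
p(8) = ⊕ of these = min[6, 9, 24] = 6.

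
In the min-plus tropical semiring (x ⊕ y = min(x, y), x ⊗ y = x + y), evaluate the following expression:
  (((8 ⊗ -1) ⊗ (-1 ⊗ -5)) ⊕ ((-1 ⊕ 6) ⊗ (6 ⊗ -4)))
(((8 ⊗ -1) ⊗ (-1 ⊗ -5)) ⊕ ((-1 ⊕ 6) ⊗ (6 ⊗ -4))) = 1

Expand innermost to outermost. Recall ⊕ takes the minimum of its arguments and ⊗ takes their sum. Working out the expression (((8 ⊗ -1) ⊗ (-1 ⊗ -5)) ⊕ ((-1 ⊕ 6) ⊗ (6 ⊗ -4))) gives 1.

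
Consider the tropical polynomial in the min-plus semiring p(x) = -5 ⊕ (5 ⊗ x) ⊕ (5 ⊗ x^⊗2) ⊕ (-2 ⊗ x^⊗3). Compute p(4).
p(4) = -5

A tropical monomial a ⊗ x^⊗i evaluates to a + i · x. Evaluating each term at x = 4:
  Term 0 contributes -5 + 0 · 4 = -5
  Term 1 contributes 5 + 1 · 4 = 9
  Term 2 contributes 5 + 2 · 4 = 13
  Term 3 contributes -2 + 3 · 4 = 10
p(4) = ⊕ of these = min[-5, 9, 13, 10] = -5.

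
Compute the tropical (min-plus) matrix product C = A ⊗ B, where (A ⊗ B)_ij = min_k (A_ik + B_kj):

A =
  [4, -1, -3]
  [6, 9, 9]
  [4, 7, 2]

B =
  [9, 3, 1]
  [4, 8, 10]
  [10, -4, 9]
A ⊗ B =
  [3, -7, 5]
  [13, 5, 7]
  [11, -2, 5]

Apply the min-plus product entry-by-entry:
  C[0][0] = min over k of (A[0][0] + B[0][0] = 4 + 9 = 13, A[0][1] + B[1][0] = -1 + 4 = 3, A[0][2] + B[2][0] = -3 + 10 = 7) = 3 (attained at k = 1)
  C[0][1] = min over k of (A[0][0] + B[0][1] = 4 + 3 = 7, A[0][1] + B[1][1] = -1 + 8 = 7, A[0][2] + B[2][1] = -3 + -4 = -7) = -7 (attained at k = 2)
  C[0][2] = min over k of (A[0][0] + B[0][2] = 4 + 1 = 5, A[0][1] + B[1][2] = -1 + 10 = 9, A[0][2] + B[2][2] = -3 + 9 = 6) = 5 (attained at k = 0)
  C[1][0] = min over k of (A[1][0] + B[0][0] = 6 + 9 = 15, A[1][1] + B[1][0] = 9 + 4 = 13, A[1][2] + B[2][0] = 9 + 10 = 19) = 13 (attained at k = 1)
  C[1][1] = min over k of (A[1][0] + B[0][1] = 6 + 3 = 9, A[1][1] + B[1][1] = 9 + 8 = 17, A[1][2] + B[2][1] = 9 + -4 = 5) = 5 (attained at k = 2)
  C[1][2] = min over k of (A[1][0] + B[0][2] = 6 + 1 = 7, A[1][1] + B[1][2] = 9 + 10 = 19, A[1][2] + B[2][2] = 9 + 9 = 18) = 7 (attained at k = 0)
  C[2][0] = min over k of (A[2][0] + B[0][0] = 4 + 9 = 13, A[2][1] + B[1][0] = 7 + 4 = 11, A[2][2] + B[2][0] = 2 + 10 = 12) = 11 (attained at k = 1)
  C[2][1] = min over k of (A[2][0] + B[0][1] = 4 + 3 = 7, A[2][1] + B[1][1] = 7 + 8 = 15, A[2][2] + B[2][1] = 2 + -4 = -2) = -2 (attained at k = 2)
  C[2][2] = min over k of (A[2][0] + B[0][2] = 4 + 1 = 5, A[2][1] + B[1][2] = 7 + 10 = 17, A[2][2] + B[2][2] = 2 + 9 = 11) = 5 (attained at k = 0)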